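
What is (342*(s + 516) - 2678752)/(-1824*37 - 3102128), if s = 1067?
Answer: 1068683/1584808 ≈ 0.67433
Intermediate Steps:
(342*(s + 516) - 2678752)/(-1824*37 - 3102128) = (342*(1067 + 516) - 2678752)/(-1824*37 - 3102128) = (342*1583 - 2678752)/(-67488 - 3102128) = (541386 - 2678752)/(-3169616) = -2137366*(-1/3169616) = 1068683/1584808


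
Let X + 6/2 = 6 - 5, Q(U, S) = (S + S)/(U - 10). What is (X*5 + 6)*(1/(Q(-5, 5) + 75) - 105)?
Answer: 93648/223 ≈ 419.95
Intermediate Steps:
Q(U, S) = 2*S/(-10 + U) (Q(U, S) = (2*S)/(-10 + U) = 2*S/(-10 + U))
X = -2 (X = -3 + (6 - 5) = -3 + 1 = -2)
(X*5 + 6)*(1/(Q(-5, 5) + 75) - 105) = (-2*5 + 6)*(1/(2*5/(-10 - 5) + 75) - 105) = (-10 + 6)*(1/(2*5/(-15) + 75) - 105) = -4*(1/(2*5*(-1/15) + 75) - 105) = -4*(1/(-⅔ + 75) - 105) = -4*(1/(223/3) - 105) = -4*(3/223 - 105) = -4*(-23412/223) = 93648/223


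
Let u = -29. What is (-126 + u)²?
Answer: 24025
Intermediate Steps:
(-126 + u)² = (-126 - 29)² = (-155)² = 24025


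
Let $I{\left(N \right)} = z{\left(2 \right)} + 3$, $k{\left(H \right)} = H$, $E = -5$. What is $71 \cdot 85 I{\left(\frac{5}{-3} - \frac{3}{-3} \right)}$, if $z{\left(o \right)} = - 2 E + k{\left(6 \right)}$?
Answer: $114665$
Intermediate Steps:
$z{\left(o \right)} = 16$ ($z{\left(o \right)} = \left(-2\right) \left(-5\right) + 6 = 10 + 6 = 16$)
$I{\left(N \right)} = 19$ ($I{\left(N \right)} = 16 + 3 = 19$)
$71 \cdot 85 I{\left(\frac{5}{-3} - \frac{3}{-3} \right)} = 71 \cdot 85 \cdot 19 = 6035 \cdot 19 = 114665$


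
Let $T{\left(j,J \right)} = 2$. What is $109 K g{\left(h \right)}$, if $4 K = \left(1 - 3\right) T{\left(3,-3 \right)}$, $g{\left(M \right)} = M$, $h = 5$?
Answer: $-545$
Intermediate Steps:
$K = -1$ ($K = \frac{\left(1 - 3\right) 2}{4} = \frac{\left(-2\right) 2}{4} = \frac{1}{4} \left(-4\right) = -1$)
$109 K g{\left(h \right)} = 109 \left(-1\right) 5 = \left(-109\right) 5 = -545$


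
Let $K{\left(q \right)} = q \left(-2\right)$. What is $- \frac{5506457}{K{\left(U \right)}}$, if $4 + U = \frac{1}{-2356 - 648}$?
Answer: $- \frac{8270698414}{12017} \approx -6.8825 \cdot 10^{5}$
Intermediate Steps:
$U = - \frac{12017}{3004}$ ($U = -4 + \frac{1}{-2356 - 648} = -4 + \frac{1}{-3004} = -4 - \frac{1}{3004} = - \frac{12017}{3004} \approx -4.0003$)
$K{\left(q \right)} = - 2 q$
$- \frac{5506457}{K{\left(U \right)}} = - \frac{5506457}{\left(-2\right) \left(- \frac{12017}{3004}\right)} = - \frac{5506457}{\frac{12017}{1502}} = \left(-5506457\right) \frac{1502}{12017} = - \frac{8270698414}{12017}$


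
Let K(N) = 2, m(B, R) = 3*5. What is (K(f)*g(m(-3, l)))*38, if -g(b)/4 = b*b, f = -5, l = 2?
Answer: -68400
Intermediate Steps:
m(B, R) = 15
g(b) = -4*b² (g(b) = -4*b*b = -4*b²)
(K(f)*g(m(-3, l)))*38 = (2*(-4*15²))*38 = (2*(-4*225))*38 = (2*(-900))*38 = -1800*38 = -68400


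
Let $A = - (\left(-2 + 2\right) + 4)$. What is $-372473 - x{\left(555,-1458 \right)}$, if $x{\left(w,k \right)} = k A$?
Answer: $-378305$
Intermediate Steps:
$A = -4$ ($A = - (0 + 4) = \left(-1\right) 4 = -4$)
$x{\left(w,k \right)} = - 4 k$ ($x{\left(w,k \right)} = k \left(-4\right) = - 4 k$)
$-372473 - x{\left(555,-1458 \right)} = -372473 - \left(-4\right) \left(-1458\right) = -372473 - 5832 = -378305$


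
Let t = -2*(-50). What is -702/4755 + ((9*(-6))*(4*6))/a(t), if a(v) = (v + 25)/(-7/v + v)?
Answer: -1026507294/990625 ≈ -1036.2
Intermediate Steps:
t = 100
a(v) = (25 + v)/(v - 7/v)
-702/4755 + ((9*(-6))*(4*6))/a(t) = -702/4755 + ((9*(-6))*(4*6))/((100*(25 + 100)/(-7 + 100²))) = -702*1/4755 + (-54*24)/((100*125/(-7 + 10000))) = -234/1585 - 1296/(100*125/9993) = -234/1585 - 1296/(100*(1/9993)*125) = -234/1585 - 1296/12500/9993 = -234/1585 - 1296*9993/12500 = -234/1585 - 3237732/3125 = -1026507294/990625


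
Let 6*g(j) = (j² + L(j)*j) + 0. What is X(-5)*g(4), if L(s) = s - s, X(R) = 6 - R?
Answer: 88/3 ≈ 29.333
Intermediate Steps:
L(s) = 0
g(j) = j²/6 (g(j) = ((j² + 0*j) + 0)/6 = ((j² + 0) + 0)/6 = (j² + 0)/6 = j²/6)
X(-5)*g(4) = (6 - 1*(-5))*((⅙)*4²) = (6 + 5)*((⅙)*16) = 11*(8/3) = 88/3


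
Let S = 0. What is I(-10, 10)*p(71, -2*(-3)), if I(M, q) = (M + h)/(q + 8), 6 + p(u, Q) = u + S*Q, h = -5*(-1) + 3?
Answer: -65/9 ≈ -7.2222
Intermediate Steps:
h = 8 (h = 5 + 3 = 8)
p(u, Q) = -6 + u (p(u, Q) = -6 + (u + 0*Q) = -6 + (u + 0) = -6 + u)
I(M, q) = (8 + M)/(8 + q) (I(M, q) = (M + 8)/(q + 8) = (8 + M)/(8 + q))
I(-10, 10)*p(71, -2*(-3)) = ((8 - 10)/(8 + 10))*(-6 + 71) = (-2/18)*65 = ((1/18)*(-2))*65 = -⅑*65 = -65/9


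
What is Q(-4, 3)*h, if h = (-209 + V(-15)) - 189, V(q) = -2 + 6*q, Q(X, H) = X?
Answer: 1960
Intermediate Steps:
h = -490 (h = (-209 + (-2 + 6*(-15))) - 189 = (-209 + (-2 - 90)) - 189 = (-209 - 92) - 189 = -301 - 189 = -490)
Q(-4, 3)*h = -4*(-490) = 1960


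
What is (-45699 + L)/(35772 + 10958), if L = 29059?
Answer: -1664/4673 ≈ -0.35609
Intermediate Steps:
(-45699 + L)/(35772 + 10958) = (-45699 + 29059)/(35772 + 10958) = -16640/46730 = -16640*1/46730 = -1664/4673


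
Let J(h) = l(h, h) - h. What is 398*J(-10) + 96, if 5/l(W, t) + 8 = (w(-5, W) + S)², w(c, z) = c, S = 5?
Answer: 15309/4 ≈ 3827.3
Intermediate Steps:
l(W, t) = -5/8 (l(W, t) = 5/(-8 + (-5 + 5)²) = 5/(-8 + 0²) = 5/(-8 + 0) = 5/(-8) = 5*(-⅛) = -5/8)
J(h) = -5/8 - h
398*J(-10) + 96 = 398*(-5/8 - 1*(-10)) + 96 = 398*(-5/8 + 10) + 96 = 398*(75/8) + 96 = 14925/4 + 96 = 15309/4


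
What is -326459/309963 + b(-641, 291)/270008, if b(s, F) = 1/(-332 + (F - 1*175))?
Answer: -6346551103705/6025859258688 ≈ -1.0532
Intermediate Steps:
b(s, F) = 1/(-507 + F) (b(s, F) = 1/(-332 + (F - 175)) = 1/(-332 + (-175 + F)) = 1/(-507 + F))
-326459/309963 + b(-641, 291)/270008 = -326459/309963 + 1/((-507 + 291)*270008) = -326459*1/309963 + (1/270008)/(-216) = -326459/309963 - 1/216*1/270008 = -326459/309963 - 1/58321728 = -6346551103705/6025859258688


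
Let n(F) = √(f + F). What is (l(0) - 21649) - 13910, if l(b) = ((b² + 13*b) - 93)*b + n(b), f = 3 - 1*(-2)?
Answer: -35559 + √5 ≈ -35557.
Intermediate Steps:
f = 5 (f = 3 + 2 = 5)
n(F) = √(5 + F)
l(b) = √(5 + b) + b*(-93 + b² + 13*b) (l(b) = ((b² + 13*b) - 93)*b + √(5 + b) = (-93 + b² + 13*b)*b + √(5 + b) = b*(-93 + b² + 13*b) + √(5 + b) = √(5 + b) + b*(-93 + b² + 13*b))
(l(0) - 21649) - 13910 = ((0³ + √(5 + 0) - 93*0 + 13*0²) - 21649) - 13910 = ((0 + √5 + 0 + 13*0) - 21649) - 13910 = ((0 + √5 + 0 + 0) - 21649) - 13910 = (√5 - 21649) - 13910 = (-21649 + √5) - 13910 = -35559 + √5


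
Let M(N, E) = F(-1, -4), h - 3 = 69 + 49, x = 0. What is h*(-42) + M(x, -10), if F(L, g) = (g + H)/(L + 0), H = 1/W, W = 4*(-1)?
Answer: -20311/4 ≈ -5077.8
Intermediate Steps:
W = -4
H = -1/4 (H = 1/(-4) = 1*(-1/4) = -1/4 ≈ -0.25000)
F(L, g) = (-1/4 + g)/L (F(L, g) = (g - 1/4)/(L + 0) = (-1/4 + g)/L)
h = 121 (h = 3 + (69 + 49) = 3 + 118 = 121)
M(N, E) = 17/4 (M(N, E) = (-1/4 - 4)/(-1) = -1*(-17/4) = 17/4)
h*(-42) + M(x, -10) = 121*(-42) + 17/4 = -5082 + 17/4 = -20311/4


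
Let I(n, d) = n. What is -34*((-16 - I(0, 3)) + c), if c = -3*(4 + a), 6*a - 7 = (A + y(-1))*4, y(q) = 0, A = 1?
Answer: 1139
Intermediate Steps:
a = 11/6 (a = 7/6 + ((1 + 0)*4)/6 = 7/6 + (1*4)/6 = 7/6 + (⅙)*4 = 7/6 + ⅔ = 11/6 ≈ 1.8333)
c = -35/2 (c = -3*(4 + 11/6) = -3*35/6 = -35/2 ≈ -17.500)
-34*((-16 - I(0, 3)) + c) = -34*((-16 - 1*0) - 35/2) = -34*((-16 + 0) - 35/2) = -34*(-16 - 35/2) = -34*(-67/2) = 1139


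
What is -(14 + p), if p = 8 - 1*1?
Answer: -21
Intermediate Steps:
p = 7 (p = 8 - 1 = 7)
-(14 + p) = -(14 + 7) = -1*21 = -21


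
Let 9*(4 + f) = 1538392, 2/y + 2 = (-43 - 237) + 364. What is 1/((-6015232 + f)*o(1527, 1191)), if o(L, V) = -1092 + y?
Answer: 369/2354897830372 ≈ 1.5669e-10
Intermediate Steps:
y = 1/41 (y = 2/(-2 + ((-43 - 237) + 364)) = 2/(-2 + (-280 + 364)) = 2/(-2 + 84) = 2/82 = 2*(1/82) = 1/41 ≈ 0.024390)
o(L, V) = -44771/41 (o(L, V) = -1092 + 1/41 = -44771/41)
f = 1538356/9 (f = -4 + (⅑)*1538392 = -4 + 1538392/9 = 1538356/9 ≈ 1.7093e+5)
1/((-6015232 + f)*o(1527, 1191)) = 1/((-6015232 + 1538356/9)*(-44771/41)) = -41/44771/(-52598732/9) = -9/52598732*(-41/44771) = 369/2354897830372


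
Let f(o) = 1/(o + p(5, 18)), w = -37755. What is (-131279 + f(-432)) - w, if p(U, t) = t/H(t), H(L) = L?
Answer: -40308845/431 ≈ -93524.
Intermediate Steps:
p(U, t) = 1 (p(U, t) = t/t = 1)
f(o) = 1/(1 + o) (f(o) = 1/(o + 1) = 1/(1 + o))
(-131279 + f(-432)) - w = (-131279 + 1/(1 - 432)) - 1*(-37755) = (-131279 + 1/(-431)) + 37755 = (-131279 - 1/431) + 37755 = -56581250/431 + 37755 = -40308845/431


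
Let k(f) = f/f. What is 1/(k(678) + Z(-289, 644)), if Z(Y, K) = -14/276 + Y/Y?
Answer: 138/269 ≈ 0.51301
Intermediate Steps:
Z(Y, K) = 131/138 (Z(Y, K) = -14*1/276 + 1 = -7/138 + 1 = 131/138)
k(f) = 1
1/(k(678) + Z(-289, 644)) = 1/(1 + 131/138) = 1/(269/138) = 138/269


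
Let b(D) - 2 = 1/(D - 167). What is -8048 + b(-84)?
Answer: -2019547/251 ≈ -8046.0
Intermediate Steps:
b(D) = 2 + 1/(-167 + D) (b(D) = 2 + 1/(D - 167) = 2 + 1/(-167 + D))
-8048 + b(-84) = -8048 + (-333 + 2*(-84))/(-167 - 84) = -8048 + (-333 - 168)/(-251) = -8048 - 1/251*(-501) = -8048 + 501/251 = -2019547/251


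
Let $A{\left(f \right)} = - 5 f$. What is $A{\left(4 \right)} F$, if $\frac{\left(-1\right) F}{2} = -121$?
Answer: $-4840$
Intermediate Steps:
$F = 242$ ($F = \left(-2\right) \left(-121\right) = 242$)
$A{\left(4 \right)} F = \left(-5\right) 4 \cdot 242 = \left(-20\right) 242 = -4840$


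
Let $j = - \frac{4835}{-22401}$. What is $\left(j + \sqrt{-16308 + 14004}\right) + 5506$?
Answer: $\frac{123344741}{22401} + 48 i \approx 5506.2 + 48.0 i$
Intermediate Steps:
$j = \frac{4835}{22401}$ ($j = \left(-4835\right) \left(- \frac{1}{22401}\right) = \frac{4835}{22401} \approx 0.21584$)
$\left(j + \sqrt{-16308 + 14004}\right) + 5506 = \left(\frac{4835}{22401} + \sqrt{-16308 + 14004}\right) + 5506 = \left(\frac{4835}{22401} + \sqrt{-2304}\right) + 5506 = \left(\frac{4835}{22401} + 48 i\right) + 5506 = \frac{123344741}{22401} + 48 i$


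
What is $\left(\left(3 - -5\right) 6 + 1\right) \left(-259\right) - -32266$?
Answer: $19575$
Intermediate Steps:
$\left(\left(3 - -5\right) 6 + 1\right) \left(-259\right) - -32266 = \left(\left(3 + 5\right) 6 + 1\right) \left(-259\right) + 32266 = \left(8 \cdot 6 + 1\right) \left(-259\right) + 32266 = \left(48 + 1\right) \left(-259\right) + 32266 = 49 \left(-259\right) + 32266 = -12691 + 32266 = 19575$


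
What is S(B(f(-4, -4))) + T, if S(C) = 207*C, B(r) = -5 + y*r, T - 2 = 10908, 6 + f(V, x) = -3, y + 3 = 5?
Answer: 6149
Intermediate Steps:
y = 2 (y = -3 + 5 = 2)
f(V, x) = -9 (f(V, x) = -6 - 3 = -9)
T = 10910 (T = 2 + 10908 = 10910)
B(r) = -5 + 2*r
S(B(f(-4, -4))) + T = 207*(-5 + 2*(-9)) + 10910 = 207*(-5 - 18) + 10910 = 207*(-23) + 10910 = -4761 + 10910 = 6149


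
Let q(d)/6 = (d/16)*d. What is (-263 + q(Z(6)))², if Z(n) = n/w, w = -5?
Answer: 172213129/2500 ≈ 68885.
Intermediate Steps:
Z(n) = -n/5 (Z(n) = n/(-5) = n*(-⅕) = -n/5)
q(d) = 3*d²/8 (q(d) = 6*((d/16)*d) = 6*(d²/16) = 3*d²/8)
(-263 + q(Z(6)))² = (-263 + 3*(-⅕*6)²/8)² = (-263 + 3*(-6/5)²/8)² = (-263 + (3/8)*(36/25))² = (-263 + 27/50)² = (-13123/50)² = 172213129/2500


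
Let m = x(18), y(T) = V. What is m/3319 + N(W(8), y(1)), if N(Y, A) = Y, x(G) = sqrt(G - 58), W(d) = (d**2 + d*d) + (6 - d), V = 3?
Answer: 126 + 2*I*sqrt(10)/3319 ≈ 126.0 + 0.0019056*I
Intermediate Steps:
W(d) = 6 - d + 2*d**2 (W(d) = (d**2 + d**2) + (6 - d) = 2*d**2 + (6 - d) = 6 - d + 2*d**2)
y(T) = 3
x(G) = sqrt(-58 + G)
m = 2*I*sqrt(10) (m = sqrt(-58 + 18) = sqrt(-40) = 2*I*sqrt(10) ≈ 6.3246*I)
m/3319 + N(W(8), y(1)) = (2*I*sqrt(10))/3319 + (6 - 1*8 + 2*8**2) = (2*I*sqrt(10))*(1/3319) + (6 - 8 + 2*64) = 2*I*sqrt(10)/3319 + (6 - 8 + 128) = 2*I*sqrt(10)/3319 + 126 = 126 + 2*I*sqrt(10)/3319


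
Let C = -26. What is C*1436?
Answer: -37336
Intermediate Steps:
C*1436 = -26*1436 = -37336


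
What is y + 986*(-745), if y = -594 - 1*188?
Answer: -735352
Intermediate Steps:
y = -782 (y = -594 - 188 = -782)
y + 986*(-745) = -782 + 986*(-745) = -782 - 734570 = -735352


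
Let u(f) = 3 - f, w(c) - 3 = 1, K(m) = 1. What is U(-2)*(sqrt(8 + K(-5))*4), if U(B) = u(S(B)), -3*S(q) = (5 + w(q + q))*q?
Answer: -36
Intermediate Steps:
w(c) = 4 (w(c) = 3 + 1 = 4)
S(q) = -3*q (S(q) = -(5 + 4)*q/3 = -3*q)
U(B) = 3 + 3*B (U(B) = 3 - (-3)*B = 3 + 3*B)
U(-2)*(sqrt(8 + K(-5))*4) = (3 + 3*(-2))*(sqrt(8 + 1)*4) = (3 - 6)*(sqrt(9)*4) = -9*4 = -3*12 = -36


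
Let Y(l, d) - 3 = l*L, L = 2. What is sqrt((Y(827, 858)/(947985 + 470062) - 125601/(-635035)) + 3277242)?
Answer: 2*sqrt(664393113215979009403965715285)/900509476645 ≈ 1810.3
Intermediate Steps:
Y(l, d) = 3 + 2*l (Y(l, d) = 3 + l*2 = 3 + 2*l)
sqrt((Y(827, 858)/(947985 + 470062) - 125601/(-635035)) + 3277242) = sqrt(((3 + 2*827)/(947985 + 470062) - 125601/(-635035)) + 3277242) = sqrt(((3 + 1654)/1418047 - 125601*(-1/635035)) + 3277242) = sqrt((1657*(1/1418047) + 125601/635035) + 3277242) = sqrt((1657/1418047 + 125601/635035) + 3277242) = sqrt(179160374242/900509476645 + 3277242) = sqrt(2951187657419387332/900509476645) = 2*sqrt(664393113215979009403965715285)/900509476645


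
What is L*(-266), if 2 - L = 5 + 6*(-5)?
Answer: -7182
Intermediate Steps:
L = 27 (L = 2 - (5 + 6*(-5)) = 2 - (5 - 30) = 2 - 1*(-25) = 2 + 25 = 27)
L*(-266) = 27*(-266) = -7182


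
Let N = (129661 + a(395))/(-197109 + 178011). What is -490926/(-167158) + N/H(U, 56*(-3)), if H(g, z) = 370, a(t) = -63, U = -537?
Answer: 861836853569/295295472270 ≈ 2.9186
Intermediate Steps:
N = -64799/9549 (N = (129661 - 63)/(-197109 + 178011) = 129598/(-19098) = 129598*(-1/19098) = -64799/9549 ≈ -6.7859)
-490926/(-167158) + N/H(U, 56*(-3)) = -490926/(-167158) - 64799/9549/370 = -490926*(-1/167158) - 64799/9549*1/370 = 245463/83579 - 64799/3533130 = 861836853569/295295472270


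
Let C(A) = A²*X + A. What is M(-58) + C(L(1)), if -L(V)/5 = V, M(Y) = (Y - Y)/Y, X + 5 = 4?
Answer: -30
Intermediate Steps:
X = -1 (X = -5 + 4 = -1)
M(Y) = 0 (M(Y) = 0/Y = 0)
L(V) = -5*V
C(A) = A - A² (C(A) = A²*(-1) + A = -A² + A = A - A²)
M(-58) + C(L(1)) = 0 + (-5*1)*(1 - (-5)) = 0 - 5*(1 - 1*(-5)) = 0 - 5*(1 + 5) = 0 - 5*6 = 0 - 30 = -30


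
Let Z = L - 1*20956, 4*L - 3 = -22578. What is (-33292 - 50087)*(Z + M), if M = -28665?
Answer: 18431678361/4 ≈ 4.6079e+9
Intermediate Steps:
L = -22575/4 (L = ¾ + (¼)*(-22578) = ¾ - 11289/2 = -22575/4 ≈ -5643.8)
Z = -106399/4 (Z = -22575/4 - 1*20956 = -22575/4 - 20956 = -106399/4 ≈ -26600.)
(-33292 - 50087)*(Z + M) = (-33292 - 50087)*(-106399/4 - 28665) = -83379*(-221059/4) = 18431678361/4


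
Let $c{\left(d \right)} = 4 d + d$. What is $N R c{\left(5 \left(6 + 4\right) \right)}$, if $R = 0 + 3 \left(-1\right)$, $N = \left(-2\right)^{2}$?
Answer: $-3000$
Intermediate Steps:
$c{\left(d \right)} = 5 d$
$N = 4$
$R = -3$ ($R = 0 - 3 = -3$)
$N R c{\left(5 \left(6 + 4\right) \right)} = 4 \left(-3\right) 5 \cdot 5 \left(6 + 4\right) = - 12 \cdot 5 \cdot 5 \cdot 10 = - 12 \cdot 5 \cdot 50 = \left(-12\right) 250 = -3000$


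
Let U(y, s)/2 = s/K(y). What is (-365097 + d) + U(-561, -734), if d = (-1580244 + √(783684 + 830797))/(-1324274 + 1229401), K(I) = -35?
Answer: -1212130086731/3320555 - √1614481/94873 ≈ -3.6504e+5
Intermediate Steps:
U(y, s) = -2*s/35 (U(y, s) = 2*(s/(-35)) = 2*(s*(-1/35)) = 2*(-s/35) = -2*s/35)
d = 1580244/94873 - √1614481/94873 (d = (-1580244 + √1614481)/(-94873) = (-1580244 + √1614481)*(-1/94873) = 1580244/94873 - √1614481/94873 ≈ 16.643)
(-365097 + d) + U(-561, -734) = (-365097 + (1580244/94873 - √1614481/94873)) - 2/35*(-734) = (-34636267437/94873 - √1614481/94873) + 1468/35 = -1212130086731/3320555 - √1614481/94873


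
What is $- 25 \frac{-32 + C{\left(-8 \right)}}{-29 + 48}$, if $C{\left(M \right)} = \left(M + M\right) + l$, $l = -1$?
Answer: $\frac{1225}{19} \approx 64.474$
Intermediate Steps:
$C{\left(M \right)} = -1 + 2 M$ ($C{\left(M \right)} = \left(M + M\right) - 1 = 2 M - 1 = -1 + 2 M$)
$- 25 \frac{-32 + C{\left(-8 \right)}}{-29 + 48} = - 25 \frac{-32 + \left(-1 + 2 \left(-8\right)\right)}{-29 + 48} = - 25 \frac{-32 - 17}{19} = - 25 \left(-32 - 17\right) \frac{1}{19} = - 25 \left(\left(-49\right) \frac{1}{19}\right) = \left(-25\right) \left(- \frac{49}{19}\right) = \frac{1225}{19}$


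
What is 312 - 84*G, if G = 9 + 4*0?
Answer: -444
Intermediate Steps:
G = 9 (G = 9 + 0 = 9)
312 - 84*G = 312 - 84*9 = 312 - 756 = -444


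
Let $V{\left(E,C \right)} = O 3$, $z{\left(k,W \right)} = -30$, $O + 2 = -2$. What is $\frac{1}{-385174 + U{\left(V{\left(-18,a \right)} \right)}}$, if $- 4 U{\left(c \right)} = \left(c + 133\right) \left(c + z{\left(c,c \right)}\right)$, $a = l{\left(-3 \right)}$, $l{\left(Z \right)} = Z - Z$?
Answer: $- \frac{2}{767807} \approx -2.6048 \cdot 10^{-6}$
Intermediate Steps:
$O = -4$ ($O = -2 - 2 = -4$)
$l{\left(Z \right)} = 0$
$a = 0$
$V{\left(E,C \right)} = -12$ ($V{\left(E,C \right)} = \left(-4\right) 3 = -12$)
$U{\left(c \right)} = - \frac{\left(-30 + c\right) \left(133 + c\right)}{4}$ ($U{\left(c \right)} = - \frac{\left(c + 133\right) \left(c - 30\right)}{4} = - \frac{\left(133 + c\right) \left(-30 + c\right)}{4} = - \frac{\left(-30 + c\right) \left(133 + c\right)}{4}$)
$\frac{1}{-385174 + U{\left(V{\left(-18,a \right)} \right)}} = \frac{1}{-385174 - \left(- \frac{2613}{2} + 36\right)} = \frac{1}{-385174 + \left(\frac{1995}{2} + 309 - 36\right)} = \frac{1}{-385174 + \frac{2541}{2}} = \frac{1}{- \frac{767807}{2}} = - \frac{2}{767807}$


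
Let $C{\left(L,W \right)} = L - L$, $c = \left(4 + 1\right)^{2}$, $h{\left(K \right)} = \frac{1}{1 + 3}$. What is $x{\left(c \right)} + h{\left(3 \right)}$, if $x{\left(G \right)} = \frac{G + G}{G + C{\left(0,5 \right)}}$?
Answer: $\frac{9}{4} \approx 2.25$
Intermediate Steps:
$h{\left(K \right)} = \frac{1}{4}$
$c = 25$ ($c = 5^{2} = 25$)
$C{\left(L,W \right)} = 0$
$x{\left(G \right)} = 2$ ($x{\left(G \right)} = \frac{G + G}{G + 0} = \frac{2 G}{G} = 2$)
$x{\left(c \right)} + h{\left(3 \right)} = 2 + \frac{1}{4} = \frac{9}{4}$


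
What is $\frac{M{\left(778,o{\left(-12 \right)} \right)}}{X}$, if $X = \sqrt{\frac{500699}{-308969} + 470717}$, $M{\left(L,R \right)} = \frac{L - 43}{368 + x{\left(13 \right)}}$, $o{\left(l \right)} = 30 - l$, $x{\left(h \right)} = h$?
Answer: $\frac{245 \sqrt{44935357632603706}}{18470430429398} \approx 0.0028118$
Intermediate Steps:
$M{\left(L,R \right)} = - \frac{43}{381} + \frac{L}{381}$ ($M{\left(L,R \right)} = \frac{L - 43}{368 + 13} = \frac{-43 + L}{381} = \left(-43 + L\right) \frac{1}{381} = - \frac{43}{381} + \frac{L}{381}$)
$X = \frac{\sqrt{44935357632603706}}{308969}$ ($X = \sqrt{500699 \left(- \frac{1}{308969}\right) + 470717} = \sqrt{- \frac{500699}{308969} + 470717} = \sqrt{\frac{145436460074}{308969}} = \frac{\sqrt{44935357632603706}}{308969} \approx 686.09$)
$\frac{M{\left(778,o{\left(-12 \right)} \right)}}{X} = \frac{- \frac{43}{381} + \frac{1}{381} \cdot 778}{\frac{1}{308969} \sqrt{44935357632603706}} = \left(- \frac{43}{381} + \frac{778}{381}\right) \frac{\sqrt{44935357632603706}}{145436460074} = \frac{245 \frac{\sqrt{44935357632603706}}{145436460074}}{127} = \frac{245 \sqrt{44935357632603706}}{18470430429398}$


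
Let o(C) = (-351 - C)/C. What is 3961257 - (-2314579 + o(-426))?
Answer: 891168737/142 ≈ 6.2758e+6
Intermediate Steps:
o(C) = (-351 - C)/C
3961257 - (-2314579 + o(-426)) = 3961257 - (-2314579 + (-351 - 1*(-426))/(-426)) = 3961257 - (-2314579 - (-351 + 426)/426) = 3961257 - (-2314579 - 1/426*75) = 3961257 - (-2314579 - 25/142) = 3961257 - 1*(-328670243/142) = 3961257 + 328670243/142 = 891168737/142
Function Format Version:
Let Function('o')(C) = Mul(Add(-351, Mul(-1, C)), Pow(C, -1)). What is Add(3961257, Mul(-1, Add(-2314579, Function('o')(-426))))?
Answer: Rational(891168737, 142) ≈ 6.2758e+6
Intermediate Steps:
Function('o')(C) = Mul(Pow(C, -1), Add(-351, Mul(-1, C)))
Add(3961257, Mul(-1, Add(-2314579, Function('o')(-426)))) = Add(3961257, Mul(-1, Add(-2314579, Mul(Pow(-426, -1), Add(-351, Mul(-1, -426)))))) = Add(3961257, Mul(-1, Add(-2314579, Mul(Rational(-1, 426), Add(-351, 426))))) = Add(3961257, Mul(-1, Add(-2314579, Mul(Rational(-1, 426), 75)))) = Add(3961257, Mul(-1, Add(-2314579, Rational(-25, 142)))) = Add(3961257, Mul(-1, Rational(-328670243, 142))) = Add(3961257, Rational(328670243, 142)) = Rational(891168737, 142)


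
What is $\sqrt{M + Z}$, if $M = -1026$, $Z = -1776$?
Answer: $i \sqrt{2802} \approx 52.934 i$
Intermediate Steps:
$\sqrt{M + Z} = \sqrt{-1026 - 1776} = \sqrt{-2802} = i \sqrt{2802}$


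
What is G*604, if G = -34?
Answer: -20536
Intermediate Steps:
G*604 = -34*604 = -20536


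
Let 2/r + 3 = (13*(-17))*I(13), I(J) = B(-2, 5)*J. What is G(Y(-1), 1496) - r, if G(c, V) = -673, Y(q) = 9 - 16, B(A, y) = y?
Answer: -4834831/7184 ≈ -673.00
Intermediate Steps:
Y(q) = -7
I(J) = 5*J
r = -1/7184 (r = 2/(-3 + (13*(-17))*(5*13)) = 2/(-3 - 221*65) = 2/(-3 - 14365) = 2/(-14368) = 2*(-1/14368) = -1/7184 ≈ -0.00013920)
G(Y(-1), 1496) - r = -673 - 1*(-1/7184) = -673 + 1/7184 = -4834831/7184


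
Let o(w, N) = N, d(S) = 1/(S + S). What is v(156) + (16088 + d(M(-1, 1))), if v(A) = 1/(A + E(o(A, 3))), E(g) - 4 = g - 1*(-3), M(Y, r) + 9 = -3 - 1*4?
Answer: 42729661/2656 ≈ 16088.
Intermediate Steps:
M(Y, r) = -16 (M(Y, r) = -9 + (-3 - 1*4) = -9 + (-3 - 4) = -9 - 7 = -16)
d(S) = 1/(2*S)
E(g) = 7 + g (E(g) = 4 + (g - 1*(-3)) = 4 + (g + 3) = 4 + (3 + g) = 7 + g)
v(A) = 1/(10 + A) (v(A) = 1/(A + (7 + 3)) = 1/(A + 10) = 1/(10 + A))
v(156) + (16088 + d(M(-1, 1))) = 1/(10 + 156) + (16088 + (½)/(-16)) = 1/166 + (16088 + (½)*(-1/16)) = 1/166 + (16088 - 1/32) = 1/166 + 514815/32 = 42729661/2656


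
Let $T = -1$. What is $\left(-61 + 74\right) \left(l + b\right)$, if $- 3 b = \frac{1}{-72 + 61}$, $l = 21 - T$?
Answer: $\frac{9451}{33} \approx 286.39$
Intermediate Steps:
$l = 22$ ($l = 21 - -1 = 21 + 1 = 22$)
$b = \frac{1}{33}$ ($b = - \frac{1}{3 \left(-72 + 61\right)} = - \frac{1}{3 \left(-11\right)} = \left(- \frac{1}{3}\right) \left(- \frac{1}{11}\right) = \frac{1}{33} \approx 0.030303$)
$\left(-61 + 74\right) \left(l + b\right) = \left(-61 + 74\right) \left(22 + \frac{1}{33}\right) = 13 \cdot \frac{727}{33} = \frac{9451}{33}$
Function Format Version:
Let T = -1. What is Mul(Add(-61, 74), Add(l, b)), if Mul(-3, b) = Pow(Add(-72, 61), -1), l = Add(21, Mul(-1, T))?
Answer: Rational(9451, 33) ≈ 286.39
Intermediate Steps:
l = 22 (l = Add(21, Mul(-1, -1)) = Add(21, 1) = 22)
b = Rational(1, 33) (b = Mul(Rational(-1, 3), Pow(Add(-72, 61), -1)) = Mul(Rational(-1, 3), Pow(-11, -1)) = Mul(Rational(-1, 3), Rational(-1, 11)) = Rational(1, 33) ≈ 0.030303)
Mul(Add(-61, 74), Add(l, b)) = Mul(Add(-61, 74), Add(22, Rational(1, 33))) = Mul(13, Rational(727, 33)) = Rational(9451, 33)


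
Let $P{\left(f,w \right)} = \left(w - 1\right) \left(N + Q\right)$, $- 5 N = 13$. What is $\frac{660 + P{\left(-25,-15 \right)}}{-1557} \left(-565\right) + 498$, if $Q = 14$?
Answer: $\frac{348410}{519} \approx 671.31$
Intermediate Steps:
$N = - \frac{13}{5}$ ($N = \left(- \frac{1}{5}\right) 13 = - \frac{13}{5} \approx -2.6$)
$P{\left(f,w \right)} = - \frac{57}{5} + \frac{57 w}{5}$ ($P{\left(f,w \right)} = \left(w - 1\right) \left(- \frac{13}{5} + 14\right) = \left(-1 + w\right) \frac{57}{5} = - \frac{57}{5} + \frac{57 w}{5}$)
$\frac{660 + P{\left(-25,-15 \right)}}{-1557} \left(-565\right) + 498 = \frac{660 + \left(- \frac{57}{5} + \frac{57}{5} \left(-15\right)\right)}{-1557} \left(-565\right) + 498 = \left(660 - \frac{912}{5}\right) \left(- \frac{1}{1557}\right) \left(-565\right) + 498 = \frac{2388}{5} \left(- \frac{1}{1557}\right) \left(-565\right) + 498 = \left(- \frac{796}{2595}\right) \left(-565\right) + 498 = \frac{89948}{519} + 498 = \frac{348410}{519}$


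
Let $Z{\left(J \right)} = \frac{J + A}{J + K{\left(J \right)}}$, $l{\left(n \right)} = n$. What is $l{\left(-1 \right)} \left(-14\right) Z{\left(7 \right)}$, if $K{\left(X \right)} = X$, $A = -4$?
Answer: $3$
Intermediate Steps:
$Z{\left(J \right)} = \frac{-4 + J}{2 J}$ ($Z{\left(J \right)} = \frac{J - 4}{J + J} = \frac{-4 + J}{2 J}$)
$l{\left(-1 \right)} \left(-14\right) Z{\left(7 \right)} = \left(-1\right) \left(-14\right) \frac{-4 + 7}{2 \cdot 7} = 14 \cdot \frac{1}{2} \cdot \frac{1}{7} \cdot 3 = 14 \cdot \frac{3}{14} = 3$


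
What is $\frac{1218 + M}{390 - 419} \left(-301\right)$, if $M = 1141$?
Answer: $\frac{710059}{29} \approx 24485.0$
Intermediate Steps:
$\frac{1218 + M}{390 - 419} \left(-301\right) = \frac{1218 + 1141}{390 - 419} \left(-301\right) = \frac{2359}{-29} \left(-301\right) = 2359 \left(- \frac{1}{29}\right) \left(-301\right) = \left(- \frac{2359}{29}\right) \left(-301\right) = \frac{710059}{29}$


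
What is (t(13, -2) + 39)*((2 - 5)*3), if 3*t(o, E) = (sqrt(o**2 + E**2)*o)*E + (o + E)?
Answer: -384 + 78*sqrt(173) ≈ 641.93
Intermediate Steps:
t(o, E) = E/3 + o/3 + E*o*sqrt(E**2 + o**2)/3 (t(o, E) = ((sqrt(o**2 + E**2)*o)*E + (o + E))/3 = ((sqrt(E**2 + o**2)*o)*E + (E + o))/3 = ((o*sqrt(E**2 + o**2))*E + (E + o))/3 = (E*o*sqrt(E**2 + o**2) + (E + o))/3 = (E + o + E*o*sqrt(E**2 + o**2))/3 = E/3 + o/3 + E*o*sqrt(E**2 + o**2)/3)
(t(13, -2) + 39)*((2 - 5)*3) = (((1/3)*(-2) + (1/3)*13 + (1/3)*(-2)*13*sqrt((-2)**2 + 13**2)) + 39)*((2 - 5)*3) = ((-2/3 + 13/3 + (1/3)*(-2)*13*sqrt(4 + 169)) + 39)*(-3*3) = ((-2/3 + 13/3 + (1/3)*(-2)*13*sqrt(173)) + 39)*(-9) = ((-2/3 + 13/3 - 26*sqrt(173)/3) + 39)*(-9) = ((11/3 - 26*sqrt(173)/3) + 39)*(-9) = (128/3 - 26*sqrt(173)/3)*(-9) = -384 + 78*sqrt(173)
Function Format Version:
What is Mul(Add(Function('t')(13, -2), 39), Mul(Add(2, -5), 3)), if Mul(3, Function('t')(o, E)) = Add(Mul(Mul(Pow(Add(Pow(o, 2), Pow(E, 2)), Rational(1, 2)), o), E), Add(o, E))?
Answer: Add(-384, Mul(78, Pow(173, Rational(1, 2)))) ≈ 641.93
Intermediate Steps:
Function('t')(o, E) = Add(Mul(Rational(1, 3), E), Mul(Rational(1, 3), o), Mul(Rational(1, 3), E, o, Pow(Add(Pow(E, 2), Pow(o, 2)), Rational(1, 2)))) (Function('t')(o, E) = Mul(Rational(1, 3), Add(Mul(Mul(Pow(Add(Pow(o, 2), Pow(E, 2)), Rational(1, 2)), o), E), Add(o, E))) = Mul(Rational(1, 3), Add(Mul(Mul(Pow(Add(Pow(E, 2), Pow(o, 2)), Rational(1, 2)), o), E), Add(E, o))) = Mul(Rational(1, 3), Add(Mul(Mul(o, Pow(Add(Pow(E, 2), Pow(o, 2)), Rational(1, 2))), E), Add(E, o))) = Mul(Rational(1, 3), Add(Mul(E, o, Pow(Add(Pow(E, 2), Pow(o, 2)), Rational(1, 2))), Add(E, o))) = Mul(Rational(1, 3), Add(E, o, Mul(E, o, Pow(Add(Pow(E, 2), Pow(o, 2)), Rational(1, 2))))) = Add(Mul(Rational(1, 3), E), Mul(Rational(1, 3), o), Mul(Rational(1, 3), E, o, Pow(Add(Pow(E, 2), Pow(o, 2)), Rational(1, 2)))))
Mul(Add(Function('t')(13, -2), 39), Mul(Add(2, -5), 3)) = Mul(Add(Add(Mul(Rational(1, 3), -2), Mul(Rational(1, 3), 13), Mul(Rational(1, 3), -2, 13, Pow(Add(Pow(-2, 2), Pow(13, 2)), Rational(1, 2)))), 39), Mul(Add(2, -5), 3)) = Mul(Add(Add(Rational(-2, 3), Rational(13, 3), Mul(Rational(1, 3), -2, 13, Pow(Add(4, 169), Rational(1, 2)))), 39), Mul(-3, 3)) = Mul(Add(Add(Rational(-2, 3), Rational(13, 3), Mul(Rational(1, 3), -2, 13, Pow(173, Rational(1, 2)))), 39), -9) = Mul(Add(Add(Rational(-2, 3), Rational(13, 3), Mul(Rational(-26, 3), Pow(173, Rational(1, 2)))), 39), -9) = Mul(Add(Add(Rational(11, 3), Mul(Rational(-26, 3), Pow(173, Rational(1, 2)))), 39), -9) = Mul(Add(Rational(128, 3), Mul(Rational(-26, 3), Pow(173, Rational(1, 2)))), -9) = Add(-384, Mul(78, Pow(173, Rational(1, 2))))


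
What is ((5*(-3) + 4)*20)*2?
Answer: -440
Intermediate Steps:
((5*(-3) + 4)*20)*2 = ((-15 + 4)*20)*2 = -11*20*2 = -220*2 = -440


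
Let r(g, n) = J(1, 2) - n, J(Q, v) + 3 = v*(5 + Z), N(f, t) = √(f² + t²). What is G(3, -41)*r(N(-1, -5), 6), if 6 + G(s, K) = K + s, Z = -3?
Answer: 220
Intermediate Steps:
G(s, K) = -6 + K + s (G(s, K) = -6 + (K + s) = -6 + K + s)
J(Q, v) = -3 + 2*v (J(Q, v) = -3 + v*(5 - 3) = -3 + v*2 = -3 + 2*v)
r(g, n) = 1 - n (r(g, n) = (-3 + 2*2) - n = (-3 + 4) - n = 1 - n)
G(3, -41)*r(N(-1, -5), 6) = (-6 - 41 + 3)*(1 - 1*6) = -44*(1 - 6) = -44*(-5) = 220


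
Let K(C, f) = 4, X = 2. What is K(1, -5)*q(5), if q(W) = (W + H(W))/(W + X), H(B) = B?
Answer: 40/7 ≈ 5.7143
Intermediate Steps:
q(W) = 2*W/(2 + W) (q(W) = (W + W)/(W + 2) = (2*W)/(2 + W) = 2*W/(2 + W))
K(1, -5)*q(5) = 4*(2*5/(2 + 5)) = 4*(2*5/7) = 4*(2*5*(1/7)) = 4*(10/7) = 40/7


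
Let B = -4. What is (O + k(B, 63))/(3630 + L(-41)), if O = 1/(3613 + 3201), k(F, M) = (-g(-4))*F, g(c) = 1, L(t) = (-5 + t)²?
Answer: 27257/39153244 ≈ 0.00069616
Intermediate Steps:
k(F, M) = -F (k(F, M) = (-1*1)*F = -F)
O = 1/6814 ≈ 0.00014676
(O + k(B, 63))/(3630 + L(-41)) = (1/6814 - 1*(-4))/(3630 + (-5 - 41)²) = (1/6814 + 4)/(3630 + (-46)²) = 27257/(6814*(3630 + 2116)) = (27257/6814)/5746 = (27257/6814)*(1/5746) = 27257/39153244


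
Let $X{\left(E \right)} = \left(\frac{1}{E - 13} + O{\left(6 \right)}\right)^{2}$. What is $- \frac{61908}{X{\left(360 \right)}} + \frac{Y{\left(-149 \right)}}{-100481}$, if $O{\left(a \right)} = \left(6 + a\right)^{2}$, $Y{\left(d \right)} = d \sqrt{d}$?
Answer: $- \frac{7454280372}{2496900961} + \frac{149 i \sqrt{149}}{100481} \approx -2.9854 + 0.018101 i$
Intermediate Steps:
$Y{\left(d \right)} = d^{\frac{3}{2}}$
$X{\left(E \right)} = \left(144 + \frac{1}{-13 + E}\right)^{2}$ ($X{\left(E \right)} = \left(\frac{1}{E - 13} + \left(6 + 6\right)^{2}\right)^{2} = \left(\frac{1}{-13 + E} + 12^{2}\right)^{2} = \left(\frac{1}{-13 + E} + 144\right)^{2} = \left(144 + \frac{1}{-13 + E}\right)^{2}$)
$- \frac{61908}{X{\left(360 \right)}} + \frac{Y{\left(-149 \right)}}{-100481} = - \frac{61908}{\left(-1871 + 144 \cdot 360\right)^{2} \frac{1}{\left(-13 + 360\right)^{2}}} + \frac{\left(-149\right)^{\frac{3}{2}}}{-100481} = - \frac{61908}{\left(-1871 + 51840\right)^{2} \cdot \frac{1}{120409}} + - 149 i \sqrt{149} \left(- \frac{1}{100481}\right) = - \frac{61908}{49969^{2} \cdot \frac{1}{120409}} + \frac{149 i \sqrt{149}}{100481} = - \frac{61908}{2496900961 \cdot \frac{1}{120409}} + \frac{149 i \sqrt{149}}{100481} = - \frac{61908}{\frac{2496900961}{120409}} + \frac{149 i \sqrt{149}}{100481} = \left(-61908\right) \frac{120409}{2496900961} + \frac{149 i \sqrt{149}}{100481} = - \frac{7454280372}{2496900961} + \frac{149 i \sqrt{149}}{100481}$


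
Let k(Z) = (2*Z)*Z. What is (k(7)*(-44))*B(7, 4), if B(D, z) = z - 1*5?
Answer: 4312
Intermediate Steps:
k(Z) = 2*Z**2
B(D, z) = -5 + z (B(D, z) = z - 5 = -5 + z)
(k(7)*(-44))*B(7, 4) = ((2*7**2)*(-44))*(-5 + 4) = ((2*49)*(-44))*(-1) = (98*(-44))*(-1) = -4312*(-1) = 4312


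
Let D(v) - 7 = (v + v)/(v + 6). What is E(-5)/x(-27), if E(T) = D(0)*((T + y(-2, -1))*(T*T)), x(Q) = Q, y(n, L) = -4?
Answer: 175/3 ≈ 58.333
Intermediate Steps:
D(v) = 7 + 2*v/(6 + v) (D(v) = 7 + (v + v)/(v + 6) = 7 + (2*v)/(6 + v) = 7 + 2*v/(6 + v))
E(T) = 7*T²*(-4 + T) (E(T) = (3*(14 + 3*0)/(6 + 0))*((T - 4)*(T*T)) = (3*(14 + 0)/6)*((-4 + T)*T²) = (3*(⅙)*14)*(T²*(-4 + T)) = 7*(T²*(-4 + T)) = 7*T²*(-4 + T))
E(-5)/x(-27) = (7*(-5)²*(-4 - 5))/(-27) = (7*25*(-9))*(-1/27) = -1575*(-1/27) = 175/3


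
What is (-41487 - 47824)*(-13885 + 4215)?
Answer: 863637370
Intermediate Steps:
(-41487 - 47824)*(-13885 + 4215) = -89311*(-9670) = 863637370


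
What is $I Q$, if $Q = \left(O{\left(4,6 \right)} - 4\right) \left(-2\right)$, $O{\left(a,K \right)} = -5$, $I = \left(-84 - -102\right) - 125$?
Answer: $-1926$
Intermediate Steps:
$I = -107$ ($I = \left(-84 + 102\right) - 125 = 18 - 125 = -107$)
$Q = 18$ ($Q = \left(-5 - 4\right) \left(-2\right) = \left(-9\right) \left(-2\right) = 18$)
$I Q = \left(-107\right) 18 = -1926$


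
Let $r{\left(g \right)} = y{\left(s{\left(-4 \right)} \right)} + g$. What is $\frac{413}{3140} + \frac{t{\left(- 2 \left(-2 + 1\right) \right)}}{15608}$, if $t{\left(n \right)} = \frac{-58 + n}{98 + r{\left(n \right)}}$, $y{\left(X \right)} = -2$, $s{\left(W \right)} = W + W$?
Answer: $\frac{5638771}{42882980} \approx 0.13149$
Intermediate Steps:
$s{\left(W \right)} = 2 W$
$r{\left(g \right)} = -2 + g$
$t{\left(n \right)} = \frac{-58 + n}{96 + n}$ ($t{\left(n \right)} = \frac{-58 + n}{98 + \left(-2 + n\right)} = \frac{-58 + n}{96 + n}$)
$\frac{413}{3140} + \frac{t{\left(- 2 \left(-2 + 1\right) \right)}}{15608} = \frac{413}{3140} + \frac{\frac{1}{96 - 2 \left(-2 + 1\right)} \left(-58 - 2 \left(-2 + 1\right)\right)}{15608} = 413 \cdot \frac{1}{3140} + \frac{-58 - -2}{96 - -2} \cdot \frac{1}{15608} = \frac{413}{3140} + \frac{-58 + 2}{96 + 2} \cdot \frac{1}{15608} = \frac{413}{3140} + \frac{1}{98} \left(-56\right) \frac{1}{15608} = \frac{413}{3140} - \frac{1}{27314} = \frac{5638771}{42882980}$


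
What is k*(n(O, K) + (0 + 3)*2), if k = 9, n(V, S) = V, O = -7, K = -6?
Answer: -9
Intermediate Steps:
k*(n(O, K) + (0 + 3)*2) = 9*(-7 + (0 + 3)*2) = 9*(-7 + 3*2) = 9*(-7 + 6) = 9*(-1) = -9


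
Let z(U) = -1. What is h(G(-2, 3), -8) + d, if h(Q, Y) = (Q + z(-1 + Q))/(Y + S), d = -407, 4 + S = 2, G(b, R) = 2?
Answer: -4071/10 ≈ -407.10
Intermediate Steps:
S = -2 (S = -4 + 2 = -2)
h(Q, Y) = (-1 + Q)/(-2 + Y) (h(Q, Y) = (Q - 1)/(Y - 2) = (-1 + Q)/(-2 + Y))
h(G(-2, 3), -8) + d = (-1 + 2)/(-2 - 8) - 407 = 1/(-10) - 407 = -⅒*1 - 407 = -⅒ - 407 = -4071/10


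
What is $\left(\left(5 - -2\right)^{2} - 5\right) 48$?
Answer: $2112$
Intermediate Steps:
$\left(\left(5 - -2\right)^{2} - 5\right) 48 = \left(\left(5 + 2\right)^{2} - 5\right) 48 = \left(7^{2} - 5\right) 48 = \left(49 - 5\right) 48 = 44 \cdot 48 = 2112$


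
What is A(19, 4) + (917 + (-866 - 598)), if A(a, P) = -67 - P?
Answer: -618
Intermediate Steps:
A(19, 4) + (917 + (-866 - 598)) = (-67 - 1*4) + (917 + (-866 - 598)) = (-67 - 4) + (917 - 1464) = -71 - 547 = -618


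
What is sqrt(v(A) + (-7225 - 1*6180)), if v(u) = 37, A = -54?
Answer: 2*I*sqrt(3342) ≈ 115.62*I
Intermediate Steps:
sqrt(v(A) + (-7225 - 1*6180)) = sqrt(37 + (-7225 - 1*6180)) = sqrt(37 + (-7225 - 6180)) = sqrt(37 - 13405) = sqrt(-13368) = 2*I*sqrt(3342)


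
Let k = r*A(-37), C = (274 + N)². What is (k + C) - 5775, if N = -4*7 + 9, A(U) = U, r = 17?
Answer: 58621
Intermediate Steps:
N = -19 (N = -28 + 9 = -19)
C = 65025 (C = (274 - 19)² = 255² = 65025)
k = -629 (k = 17*(-37) = -629)
(k + C) - 5775 = (-629 + 65025) - 5775 = 64396 - 5775 = 58621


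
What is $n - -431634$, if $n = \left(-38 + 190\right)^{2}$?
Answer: $454738$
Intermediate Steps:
$n = 23104$ ($n = 152^{2} = 23104$)
$n - -431634 = 23104 - -431634 = 23104 + 431634 = 454738$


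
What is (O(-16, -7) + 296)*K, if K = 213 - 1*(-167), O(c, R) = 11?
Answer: 116660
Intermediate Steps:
K = 380 (K = 213 + 167 = 380)
(O(-16, -7) + 296)*K = (11 + 296)*380 = 307*380 = 116660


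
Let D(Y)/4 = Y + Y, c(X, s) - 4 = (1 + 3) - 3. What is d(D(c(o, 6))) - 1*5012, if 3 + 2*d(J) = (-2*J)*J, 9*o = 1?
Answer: -13227/2 ≈ -6613.5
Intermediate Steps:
o = ⅑ (o = (⅑)*1 = ⅑ ≈ 0.11111)
c(X, s) = 5 (c(X, s) = 4 + ((1 + 3) - 3) = 4 + (4 - 3) = 4 + 1 = 5)
D(Y) = 8*Y (D(Y) = 4*(Y + Y) = 4*(2*Y) = 8*Y)
d(J) = -3/2 - J² (d(J) = -3/2 + ((-2*J)*J)/2 = -3/2 + (-2*J²)/2 = -3/2 - J²)
d(D(c(o, 6))) - 1*5012 = (-3/2 - (8*5)²) - 1*5012 = (-3/2 - 1*40²) - 5012 = (-3/2 - 1*1600) - 5012 = (-3/2 - 1600) - 5012 = -3203/2 - 5012 = -13227/2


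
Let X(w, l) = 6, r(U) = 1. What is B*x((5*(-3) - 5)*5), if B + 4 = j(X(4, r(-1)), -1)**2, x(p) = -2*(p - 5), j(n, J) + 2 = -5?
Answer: 9450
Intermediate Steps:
j(n, J) = -7 (j(n, J) = -2 - 5 = -7)
x(p) = 10 - 2*p (x(p) = -2*(-5 + p) = 10 - 2*p)
B = 45 (B = -4 + (-7)**2 = -4 + 49 = 45)
B*x((5*(-3) - 5)*5) = 45*(10 - 2*(5*(-3) - 5)*5) = 45*(10 - 2*(-15 - 5)*5) = 45*(10 - (-40)*5) = 45*(10 - 2*(-100)) = 45*(10 + 200) = 45*210 = 9450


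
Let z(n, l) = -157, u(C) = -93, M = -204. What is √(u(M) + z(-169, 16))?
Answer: 5*I*√10 ≈ 15.811*I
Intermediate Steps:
√(u(M) + z(-169, 16)) = √(-93 - 157) = √(-250) = 5*I*√10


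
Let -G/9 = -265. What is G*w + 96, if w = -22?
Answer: -52374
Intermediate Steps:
G = 2385 (G = -9*(-265) = 2385)
G*w + 96 = 2385*(-22) + 96 = -52470 + 96 = -52374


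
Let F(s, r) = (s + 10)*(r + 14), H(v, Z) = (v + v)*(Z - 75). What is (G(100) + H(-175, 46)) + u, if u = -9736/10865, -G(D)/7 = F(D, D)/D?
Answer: 100732717/10865 ≈ 9271.3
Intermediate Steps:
H(v, Z) = 2*v*(-75 + Z) (H(v, Z) = (2*v)*(-75 + Z) = 2*v*(-75 + Z))
F(s, r) = (10 + s)*(14 + r)
G(D) = -7*(140 + D² + 24*D)/D (G(D) = -7*(140 + 10*D + 14*D + D*D)/D = -7*(140 + 10*D + 14*D + D²)/D = -7*(140 + D² + 24*D)/D)
u = -9736/10865 (u = -9736*1/10865 = -9736/10865 ≈ -0.89609)
(G(100) + H(-175, 46)) + u = ((-168 - 980/100 - 7*100) + 2*(-175)*(-75 + 46)) - 9736/10865 = ((-168 - 980*1/100 - 700) + 2*(-175)*(-29)) - 9736/10865 = ((-168 - 49/5 - 700) + 10150) - 9736/10865 = (-4389/5 + 10150) - 9736/10865 = 46361/5 - 9736/10865 = 100732717/10865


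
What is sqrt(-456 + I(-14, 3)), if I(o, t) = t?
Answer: I*sqrt(453) ≈ 21.284*I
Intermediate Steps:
sqrt(-456 + I(-14, 3)) = sqrt(-456 + 3) = sqrt(-453) = I*sqrt(453)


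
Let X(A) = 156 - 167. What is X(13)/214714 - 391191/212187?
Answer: -27998839477/15186506506 ≈ -1.8437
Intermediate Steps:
X(A) = -11
X(13)/214714 - 391191/212187 = -11/214714 - 391191/212187 = -11*1/214714 - 391191*1/212187 = -11/214714 - 130397/70729 = -27998839477/15186506506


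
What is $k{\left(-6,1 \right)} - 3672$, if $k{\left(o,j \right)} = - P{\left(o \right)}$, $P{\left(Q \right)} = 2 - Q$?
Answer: $-3680$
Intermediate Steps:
$k{\left(o,j \right)} = -2 + o$ ($k{\left(o,j \right)} = - (2 - o) = -2 + o$)
$k{\left(-6,1 \right)} - 3672 = \left(-2 - 6\right) - 3672 = -8 - 3672 = -3680$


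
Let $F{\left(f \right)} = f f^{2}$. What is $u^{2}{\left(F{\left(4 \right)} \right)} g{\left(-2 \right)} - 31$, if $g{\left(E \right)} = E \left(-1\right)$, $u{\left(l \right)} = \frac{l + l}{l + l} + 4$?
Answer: $19$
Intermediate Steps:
$F{\left(f \right)} = f^{3}$
$u{\left(l \right)} = 5$ ($u{\left(l \right)} = \frac{2 l}{2 l} + 4 = 2 l \frac{1}{2 l} + 4 = 1 + 4 = 5$)
$g{\left(E \right)} = - E$
$u^{2}{\left(F{\left(4 \right)} \right)} g{\left(-2 \right)} - 31 = 5^{2} \left(\left(-1\right) \left(-2\right)\right) - 31 = 25 \cdot 2 - 31 = 50 - 31 = 19$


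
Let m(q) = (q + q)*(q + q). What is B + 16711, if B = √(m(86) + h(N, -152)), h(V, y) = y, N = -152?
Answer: 16711 + 2*√7358 ≈ 16883.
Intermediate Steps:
m(q) = 4*q² (m(q) = (2*q)*(2*q) = 4*q²)
B = 2*√7358 (B = √(4*86² - 152) = √(4*7396 - 152) = √(29584 - 152) = √29432 = 2*√7358 ≈ 171.56)
B + 16711 = 2*√7358 + 16711 = 16711 + 2*√7358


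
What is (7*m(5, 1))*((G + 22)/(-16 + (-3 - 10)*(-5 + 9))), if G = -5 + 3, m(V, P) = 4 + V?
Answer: -315/17 ≈ -18.529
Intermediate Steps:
G = -2
(7*m(5, 1))*((G + 22)/(-16 + (-3 - 10)*(-5 + 9))) = (7*(4 + 5))*((-2 + 22)/(-16 + (-3 - 10)*(-5 + 9))) = (7*9)*(20/(-16 - 13*4)) = 63*(20/(-16 - 52)) = 63*(20/(-68)) = 63*(20*(-1/68)) = 63*(-5/17) = -315/17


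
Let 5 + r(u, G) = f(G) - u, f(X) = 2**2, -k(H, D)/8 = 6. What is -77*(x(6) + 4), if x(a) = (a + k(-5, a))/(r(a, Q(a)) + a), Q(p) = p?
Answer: -3542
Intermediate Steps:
k(H, D) = -48 (k(H, D) = -8*6 = -48)
f(X) = 4
r(u, G) = -1 - u (r(u, G) = -5 + (4 - u) = -1 - u)
x(a) = 48 - a (x(a) = (a - 48)/((-1 - a) + a) = (-48 + a)/(-1) = (-48 + a)*(-1) = 48 - a)
-77*(x(6) + 4) = -77*((48 - 1*6) + 4) = -77*((48 - 6) + 4) = -77*(42 + 4) = -77*46 = -3542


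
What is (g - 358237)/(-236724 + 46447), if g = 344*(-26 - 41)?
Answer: 381285/190277 ≈ 2.0038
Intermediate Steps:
g = -23048 (g = 344*(-67) = -23048)
(g - 358237)/(-236724 + 46447) = (-23048 - 358237)/(-236724 + 46447) = -381285/(-190277) = -381285*(-1/190277) = 381285/190277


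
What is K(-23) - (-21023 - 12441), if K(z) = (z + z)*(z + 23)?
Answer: 33464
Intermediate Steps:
K(z) = 2*z*(23 + z) (K(z) = (2*z)*(23 + z) = 2*z*(23 + z))
K(-23) - (-21023 - 12441) = 2*(-23)*(23 - 23) - (-21023 - 12441) = 2*(-23)*0 - 1*(-33464) = 0 + 33464 = 33464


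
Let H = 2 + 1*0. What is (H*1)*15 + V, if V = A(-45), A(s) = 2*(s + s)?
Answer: -150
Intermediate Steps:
H = 2 (H = 2 + 0 = 2)
A(s) = 4*s (A(s) = 2*(2*s) = 4*s)
V = -180 (V = 4*(-45) = -180)
(H*1)*15 + V = (2*1)*15 - 180 = 2*15 - 180 = 30 - 180 = -150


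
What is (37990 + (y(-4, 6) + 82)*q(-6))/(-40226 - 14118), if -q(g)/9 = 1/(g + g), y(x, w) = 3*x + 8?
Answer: -76097/108688 ≈ -0.70014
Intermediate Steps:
y(x, w) = 8 + 3*x
q(g) = -9/(2*g) (q(g) = -9/(g + g) = -9*1/(2*g) = -9/(2*g))
(37990 + (y(-4, 6) + 82)*q(-6))/(-40226 - 14118) = (37990 + ((8 + 3*(-4)) + 82)*(-9/2/(-6)))/(-40226 - 14118) = (37990 + ((8 - 12) + 82)*(-9/2*(-⅙)))/(-54344) = (37990 + (-4 + 82)*(¾))*(-1/54344) = (37990 + 78*(¾))*(-1/54344) = (37990 + 117/2)*(-1/54344) = (76097/2)*(-1/54344) = -76097/108688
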